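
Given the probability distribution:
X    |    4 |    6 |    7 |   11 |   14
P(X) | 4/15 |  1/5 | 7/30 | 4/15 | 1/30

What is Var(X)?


E[X] = 73/10
E[X²] = 617/10
Var(X) = E[X²] - (E[X])² = 617/10 - 5329/100 = 841/100

Var(X) = 841/100 ≈ 8.4100


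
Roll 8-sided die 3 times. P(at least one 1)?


P(no 1)^3 = (7/8)^3 = 343/512
P(≥1) = 1 - 343/512 = 169/512

P = 169/512 ≈ 33.01%


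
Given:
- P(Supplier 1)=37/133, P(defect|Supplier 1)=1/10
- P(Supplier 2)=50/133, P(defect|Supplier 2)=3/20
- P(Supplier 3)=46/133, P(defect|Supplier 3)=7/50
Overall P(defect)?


P(B) = Σ P(B|Aᵢ)×P(Aᵢ)
  1/10×37/133 = 37/1330
  3/20×50/133 = 15/266
  7/50×46/133 = 23/475
Sum = 63/475

P(defect) = 63/475 ≈ 13.26%


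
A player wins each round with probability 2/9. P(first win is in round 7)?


Geometric: P(X=7) = (1-p)^(k-1)×p = (7/9)^6×2/9 = 235298/4782969

P(X=7) = 235298/4782969 ≈ 4.92%


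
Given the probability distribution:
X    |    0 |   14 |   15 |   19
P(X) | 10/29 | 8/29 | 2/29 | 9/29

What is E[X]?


E[X] = Σ x·P(X=x)
= (0)×(10/29) + (14)×(8/29) + (15)×(2/29) + (19)×(9/29)
= 313/29

E[X] = 313/29


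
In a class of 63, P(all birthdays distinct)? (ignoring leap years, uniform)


P(all different) = Π(365-i)/365 for i=0..62
= (365/365)×(364/365)×...×(303/365)
= 0.003396

P ≈ 0.0034 ≈ 0.34%


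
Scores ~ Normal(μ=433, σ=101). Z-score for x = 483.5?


z = (x - μ)/σ = (483.5 - 433)/101 = 0.5

z = 0.5


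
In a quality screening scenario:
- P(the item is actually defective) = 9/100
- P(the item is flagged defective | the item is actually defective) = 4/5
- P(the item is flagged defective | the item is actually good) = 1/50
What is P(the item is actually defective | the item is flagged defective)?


Using Bayes' theorem:
P(A|B) = P(B|A)·P(A) / P(B)

P(the item is flagged defective) = 4/5 × 9/100 + 1/50 × 91/100
= 9/125 + 91/5000 = 451/5000

P(the item is actually defective|the item is flagged defective) = (9/125) / (451/5000) = 360/451

P(the item is actually defective|the item is flagged defective) = 360/451 ≈ 79.82%


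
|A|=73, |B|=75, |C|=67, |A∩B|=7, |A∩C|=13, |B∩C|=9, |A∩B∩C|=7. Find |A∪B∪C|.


|A∪B∪C| = 73+75+67-7-13-9+7 = 193

|A∪B∪C| = 193


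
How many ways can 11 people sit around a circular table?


Circular arrangements of 11 distinct objects: fix one position to break rotational symmetry.
(n-1)! = 10! = 3628800

3628800


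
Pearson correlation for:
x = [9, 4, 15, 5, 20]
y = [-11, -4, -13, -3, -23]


n=5, Σx=53, Σy=-54, Σxy=-785, Σx²=747, Σy²=844
r = (5×(-785) - 53×(-54))/√((5×747 - 53²)(5×844 - (-54)²))
= -1063/√(926×1304) = -1063/√1207504 ≈ -1063/1098.8649 ≈ -0.9674

r ≈ -0.9674


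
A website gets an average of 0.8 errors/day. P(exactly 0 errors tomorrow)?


Poisson(λ=0.8): P(X=0) = e^(-λ)×λ^k/k!
= e^(-0.8) × 0.8^0 / 0!
≈ 0.4493289641 × 1 / 1 ≈ 0.449329

P(X=0) ≈ 0.449329 ≈ 44.93%


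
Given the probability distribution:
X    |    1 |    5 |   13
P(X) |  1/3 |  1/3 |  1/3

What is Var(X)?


E[X] = 19/3
E[X²] = 65
Var(X) = E[X²] - (E[X])² = 65 - 361/9 = 224/9

Var(X) = 224/9 ≈ 24.8889


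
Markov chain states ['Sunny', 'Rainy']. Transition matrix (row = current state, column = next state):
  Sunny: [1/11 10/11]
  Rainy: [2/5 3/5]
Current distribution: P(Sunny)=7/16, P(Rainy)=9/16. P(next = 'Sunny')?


P(next=Sunny) = Σᵢ P(now=i)×P(i→Sunny)
= 7/16×1/11 + 9/16×2/5
= 7/176 + 9/40 = 233/880

P = 233/880 ≈ 0.2648


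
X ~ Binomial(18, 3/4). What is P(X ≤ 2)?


P(X ≤ 2) = Σ P(X=i) for i=0..2
P(X=0) = 1/68719476736
P(X=1) = 27/34359738368
P(X=2) = 1377/68719476736
Sum = 179/8589934592

P(X ≤ 2) = 179/8589934592 ≈ 0.00%


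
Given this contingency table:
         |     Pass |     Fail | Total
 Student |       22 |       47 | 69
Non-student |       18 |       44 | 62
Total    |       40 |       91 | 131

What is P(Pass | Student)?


P(Pass | Student) = 22/(22+47) = 22/69

P(Pass|Student) = 22/69 ≈ 31.88%


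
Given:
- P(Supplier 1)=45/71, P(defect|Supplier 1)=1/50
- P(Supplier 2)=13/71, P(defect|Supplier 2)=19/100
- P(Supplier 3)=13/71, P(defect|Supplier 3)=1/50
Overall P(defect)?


P(B) = Σ P(B|Aᵢ)×P(Aᵢ)
  1/50×45/71 = 9/710
  19/100×13/71 = 247/7100
  1/50×13/71 = 13/3550
Sum = 363/7100

P(defect) = 363/7100 ≈ 5.11%


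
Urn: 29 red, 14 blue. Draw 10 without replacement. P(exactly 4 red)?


Hypergeometric: C(29,4)×C(14,6)/C(43,10)
= 23751×3003/1917334783 = 783783/21069613

P(X=4) = 783783/21069613 ≈ 3.72%


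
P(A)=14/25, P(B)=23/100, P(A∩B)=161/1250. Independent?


P(A)×P(B) = 161/1250
P(A∩B) = 161/1250
Equal ✓ → Independent

Yes, independent


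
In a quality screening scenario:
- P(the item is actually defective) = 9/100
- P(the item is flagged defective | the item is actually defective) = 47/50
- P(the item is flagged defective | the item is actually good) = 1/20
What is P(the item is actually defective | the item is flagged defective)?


Using Bayes' theorem:
P(A|B) = P(B|A)·P(A) / P(B)

P(the item is flagged defective) = 47/50 × 9/100 + 1/20 × 91/100
= 423/5000 + 91/2000 = 1301/10000

P(the item is actually defective|the item is flagged defective) = (423/5000) / (1301/10000) = 846/1301

P(the item is actually defective|the item is flagged defective) = 846/1301 ≈ 65.03%


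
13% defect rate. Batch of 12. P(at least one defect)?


P(all good) = (87/100)^12 = 188031682201497672618081/1000000000000000000000000
P(≥1 defect) = 811968317798502327381919/1000000000000000000000000

P = 811968317798502327381919/1000000000000000000000000 ≈ 81.20%


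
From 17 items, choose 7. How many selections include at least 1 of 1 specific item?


Complement: C(17,7) - C(16,7) = 19448 - 11440 = 8008

8008


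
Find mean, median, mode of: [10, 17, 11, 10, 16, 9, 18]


Sorted: [9, 10, 10, 11, 16, 17, 18]
Mean = 91/7 = 13
Median = 11
Freq: {10: 2, 17: 1, 11: 1, 16: 1, 9: 1, 18: 1}
Mode: [10]

Mean=13, Median=11, Mode=10


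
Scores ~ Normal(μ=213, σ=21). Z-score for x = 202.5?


z = (x - μ)/σ = (202.5 - 213)/21 = -0.5

z = -0.5


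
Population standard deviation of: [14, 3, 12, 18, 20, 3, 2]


Mean = 72/7
  (14-72/7)²=676/49
  (3-72/7)²=2601/49
  (12-72/7)²=144/49
  (18-72/7)²=2916/49
  (20-72/7)²=4624/49
  (3-72/7)²=2601/49
  (2-72/7)²=3364/49
Σ(x-μ)² = 2418/7
σ² = (2418/7)/7 = 2418/49

σ = √(2418/49) ≈ 7.0247


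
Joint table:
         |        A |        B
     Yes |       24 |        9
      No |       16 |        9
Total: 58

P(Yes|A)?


P(Yes|A) = 24/(24+16) = 24/40 = 3/5

P = 3/5 ≈ 60.00%


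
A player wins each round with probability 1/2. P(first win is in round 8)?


Geometric: P(X=8) = (1-p)^(k-1)×p = (1/2)^7×1/2 = 1/256

P(X=8) = 1/256 ≈ 0.39%


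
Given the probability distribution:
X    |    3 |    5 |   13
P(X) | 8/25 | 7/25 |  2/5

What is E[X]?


E[X] = Σ x·P(X=x)
= (3)×(8/25) + (5)×(7/25) + (13)×(2/5)
= 189/25

E[X] = 189/25


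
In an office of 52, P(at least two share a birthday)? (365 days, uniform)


P(all different) = Π(365-i)/365 for i=0..51
= 0.021995
P(match) = 1 - 0.021995 = 0.978005

P ≈ 0.9780 ≈ 97.80%


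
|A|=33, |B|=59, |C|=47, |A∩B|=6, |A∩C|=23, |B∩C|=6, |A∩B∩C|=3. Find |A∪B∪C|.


|A∪B∪C| = 33+59+47-6-23-6+3 = 107

|A∪B∪C| = 107


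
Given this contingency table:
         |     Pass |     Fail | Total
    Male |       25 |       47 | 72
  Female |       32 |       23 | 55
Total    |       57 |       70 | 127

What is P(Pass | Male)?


P(Pass | Male) = 25/(25+47) = 25/72

P(Pass|Male) = 25/72 ≈ 34.72%


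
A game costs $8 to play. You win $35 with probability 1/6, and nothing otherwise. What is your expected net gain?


E[gain] = (35-8)×1/6 + (-8)×5/6
= 9/2 - 20/3 = -13/6

Expected net gain = $-13/6 ≈ $-2.17


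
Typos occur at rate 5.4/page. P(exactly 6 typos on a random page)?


Poisson(λ=5.4): P(X=6) = e^(-λ)×λ^k/k!
= e^(-5.4) × 5.4^6 / 6!
≈ 0.004516580943 × 24794.911296 / 720 ≈ 0.155539

P(X=6) ≈ 0.155539 ≈ 15.55%


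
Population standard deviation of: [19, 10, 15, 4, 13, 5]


Mean = 66/6 = 11
  (19-11)²=64
  (10-11)²=1
  (15-11)²=16
  (4-11)²=49
  (13-11)²=4
  (5-11)²=36
Σ(x-μ)² = 170
σ² = 170/6 = 85/3

σ = √(85/3) ≈ 5.3229


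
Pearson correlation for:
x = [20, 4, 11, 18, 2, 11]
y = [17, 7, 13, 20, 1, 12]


n=6, Σx=66, Σy=70, Σxy=1005, Σx²=986, Σy²=1052
r = (6×1005 - 66×70)/√((6×986 - 66²)(6×1052 - 70²))
= 1410/√(1560×1412) = 1410/√2202720 ≈ 1410/1484.1563 ≈ 0.9500

r ≈ 0.9500


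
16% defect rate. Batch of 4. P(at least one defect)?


P(all good) = (21/25)^4 = 194481/390625
P(≥1 defect) = 196144/390625

P = 196144/390625 ≈ 50.21%


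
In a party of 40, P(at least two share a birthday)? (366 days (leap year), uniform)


P(all different) = Π(366-i)/366 for i=0..39
= 0.109455
P(match) = 1 - 0.109455 = 0.890545

P ≈ 0.8905 ≈ 89.05%


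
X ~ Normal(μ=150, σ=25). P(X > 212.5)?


z = (212.5-150)/25 = 2.5
P(X > 212.5) = 1 - P(Z ≤ 2.5) = 1 - 0.9938 = 0.0062

P(X > 212.5) ≈ 0.0062


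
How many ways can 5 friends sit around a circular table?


Circular arrangements of 5 distinct objects: fix one position to break rotational symmetry.
(n-1)! = 4! = 24

24


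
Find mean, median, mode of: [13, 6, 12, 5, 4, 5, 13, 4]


Sorted: [4, 4, 5, 5, 6, 12, 13, 13]
Mean = 62/8 = 31/4
Median = 11/2
Freq: {13: 2, 6: 1, 12: 1, 5: 2, 4: 2}
Mode: [4, 5, 13]

Mean=31/4, Median=11/2, Mode=[4, 5, 13]


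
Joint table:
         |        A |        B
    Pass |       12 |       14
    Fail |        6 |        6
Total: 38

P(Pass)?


P(Pass) = (12+14)/38 = 26/38 = 13/19

P(Pass) = 13/19 ≈ 68.42%


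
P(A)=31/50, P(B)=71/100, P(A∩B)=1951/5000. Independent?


P(A)×P(B) = 2201/5000
P(A∩B) = 1951/5000
Not equal → NOT independent

No, not independent


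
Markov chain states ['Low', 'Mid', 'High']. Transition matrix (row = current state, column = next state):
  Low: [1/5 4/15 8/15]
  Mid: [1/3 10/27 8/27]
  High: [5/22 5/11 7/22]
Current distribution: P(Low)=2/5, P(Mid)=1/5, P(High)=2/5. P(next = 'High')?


P(next=High) = Σᵢ P(now=i)×P(i→High)
= 2/5×8/15 + 1/5×8/27 + 2/5×7/22
= 16/75 + 8/135 + 7/55 = 2969/7425

P = 2969/7425 ≈ 0.3999


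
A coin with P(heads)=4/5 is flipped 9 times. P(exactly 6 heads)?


Binomial: P(X=6) = C(9,6)×p^6×(1-p)^3
= 84 × 4096/15625 × 1/125 = 344064/1953125

P(X=6) = 344064/1953125 ≈ 17.62%


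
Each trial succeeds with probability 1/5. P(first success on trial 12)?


Geometric: P(X=12) = (1-p)^(k-1)×p = (4/5)^11×1/5 = 4194304/244140625

P(X=12) = 4194304/244140625 ≈ 1.72%


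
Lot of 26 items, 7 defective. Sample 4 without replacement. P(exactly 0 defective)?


Hypergeometric: C(7,0)×C(19,4)/C(26,4)
= 1×3876/14950 = 1938/7475

P(X=0) = 1938/7475 ≈ 25.93%


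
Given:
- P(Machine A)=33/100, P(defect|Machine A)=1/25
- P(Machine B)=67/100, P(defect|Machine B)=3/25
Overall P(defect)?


P(B) = Σ P(B|Aᵢ)×P(Aᵢ)
  1/25×33/100 = 33/2500
  3/25×67/100 = 201/2500
Sum = 117/1250

P(defect) = 117/1250 ≈ 9.36%


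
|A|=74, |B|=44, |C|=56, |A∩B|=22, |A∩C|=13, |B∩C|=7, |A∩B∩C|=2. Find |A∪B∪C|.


|A∪B∪C| = 74+44+56-22-13-7+2 = 134

|A∪B∪C| = 134


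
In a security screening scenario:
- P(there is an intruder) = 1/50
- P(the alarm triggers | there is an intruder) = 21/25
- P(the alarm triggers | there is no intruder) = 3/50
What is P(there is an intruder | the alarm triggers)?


Using Bayes' theorem:
P(A|B) = P(B|A)·P(A) / P(B)

P(the alarm triggers) = 21/25 × 1/50 + 3/50 × 49/50
= 21/1250 + 147/2500 = 189/2500

P(there is an intruder|the alarm triggers) = (21/1250) / (189/2500) = 2/9

P(there is an intruder|the alarm triggers) = 2/9 ≈ 22.22%


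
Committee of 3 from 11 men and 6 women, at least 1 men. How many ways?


Count by #men:
  1M,2W: C(11,1)×C(6,2)=165
  2M,1W: C(11,2)×C(6,1)=330
  3M,0W: C(11,3)×C(6,0)=165
Total = 660

660


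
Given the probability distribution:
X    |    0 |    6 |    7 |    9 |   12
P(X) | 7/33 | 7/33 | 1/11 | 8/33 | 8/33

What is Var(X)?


E[X] = 7
E[X²] = 733/11
Var(X) = E[X²] - (E[X])² = 733/11 - 49 = 194/11

Var(X) = 194/11 ≈ 17.6364


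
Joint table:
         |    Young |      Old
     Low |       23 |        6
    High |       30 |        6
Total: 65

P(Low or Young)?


P(Low∨Young) = P(Low) + P(Young) - P(Low∧Young)
= (29 + 53 - 23)/65 = 59/65

P = 59/65 ≈ 90.77%


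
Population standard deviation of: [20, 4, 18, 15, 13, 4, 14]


Mean = 88/7
  (20-88/7)²=2704/49
  (4-88/7)²=3600/49
  (18-88/7)²=1444/49
  (15-88/7)²=289/49
  (13-88/7)²=9/49
  (4-88/7)²=3600/49
  (14-88/7)²=100/49
Σ(x-μ)² = 1678/7
σ² = (1678/7)/7 = 1678/49

σ = √(1678/49) ≈ 5.8519


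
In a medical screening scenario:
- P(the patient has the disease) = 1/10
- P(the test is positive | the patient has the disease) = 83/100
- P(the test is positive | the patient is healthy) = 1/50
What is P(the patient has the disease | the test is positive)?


Using Bayes' theorem:
P(A|B) = P(B|A)·P(A) / P(B)

P(the test is positive) = 83/100 × 1/10 + 1/50 × 9/10
= 83/1000 + 9/500 = 101/1000

P(the patient has the disease|the test is positive) = (83/1000) / (101/1000) = 83/101

P(the patient has the disease|the test is positive) = 83/101 ≈ 82.18%


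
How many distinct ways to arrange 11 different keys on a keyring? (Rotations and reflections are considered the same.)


Free circular arrangements: rotations and reflections both identified.
(n-1)!/2 = 10!/2 = 3628800/2 = 1814400

1814400


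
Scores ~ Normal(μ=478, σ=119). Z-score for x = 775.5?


z = (x - μ)/σ = (775.5 - 478)/119 = 2.5

z = 2.5


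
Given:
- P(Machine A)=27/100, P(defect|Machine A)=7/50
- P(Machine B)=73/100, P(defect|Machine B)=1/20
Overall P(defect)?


P(B) = Σ P(B|Aᵢ)×P(Aᵢ)
  7/50×27/100 = 189/5000
  1/20×73/100 = 73/2000
Sum = 743/10000

P(defect) = 743/10000 ≈ 7.43%


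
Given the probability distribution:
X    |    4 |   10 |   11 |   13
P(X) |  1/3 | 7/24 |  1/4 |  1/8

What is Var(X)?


E[X] = 69/8
E[X²] = 687/8
Var(X) = E[X²] - (E[X])² = 687/8 - 4761/64 = 735/64

Var(X) = 735/64 ≈ 11.4844


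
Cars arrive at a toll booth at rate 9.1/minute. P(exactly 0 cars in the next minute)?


Poisson(λ=9.1): P(X=0) = e^(-λ)×λ^k/k!
= e^(-9.1) × 9.1^0 / 0!
≈ 0.0001116658085 × 1 / 1 ≈ 0.000112

P(X=0) ≈ 0.000112 ≈ 0.01%


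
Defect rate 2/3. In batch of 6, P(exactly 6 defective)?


Binomial: P(X=6) = C(6,6)×p^6×(1-p)^0
= 1 × 64/729 × 1 = 64/729

P(X=6) = 64/729 ≈ 8.78%


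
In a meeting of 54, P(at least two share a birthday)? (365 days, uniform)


P(all different) = Π(365-i)/365 for i=0..53
= 0.016123
P(match) = 1 - 0.016123 = 0.983877

P ≈ 0.9839 ≈ 98.39%


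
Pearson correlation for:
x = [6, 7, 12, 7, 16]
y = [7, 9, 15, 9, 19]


n=5, Σx=48, Σy=59, Σxy=652, Σx²=534, Σy²=797
r = (5×652 - 48×59)/√((5×534 - 48²)(5×797 - 59²))
= 428/√(366×504) = 428/√184464 ≈ 428/429.4927 ≈ 0.9965

r ≈ 0.9965


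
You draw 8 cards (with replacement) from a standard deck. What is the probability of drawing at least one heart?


P(not a heart) = 39/52 = 3/4
P(none in 8 draws) = (3/4)^8 = 6561/65536
P(≥1 heart) = 1 - 6561/65536 = 58975/65536

P = 58975/65536 ≈ 89.99%


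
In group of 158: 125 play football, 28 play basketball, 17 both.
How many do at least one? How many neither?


|A∪B| = 125+28-17 = 136
Neither = 158-136 = 22

At least one: 136; Neither: 22


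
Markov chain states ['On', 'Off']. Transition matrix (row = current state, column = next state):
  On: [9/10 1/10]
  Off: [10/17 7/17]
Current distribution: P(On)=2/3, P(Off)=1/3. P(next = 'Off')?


P(next=Off) = Σᵢ P(now=i)×P(i→Off)
= 2/3×1/10 + 1/3×7/17
= 1/15 + 7/51 = 52/255

P = 52/255 ≈ 0.2039


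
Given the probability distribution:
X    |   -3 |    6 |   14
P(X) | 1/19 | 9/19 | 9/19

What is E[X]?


E[X] = Σ x·P(X=x)
= (-3)×(1/19) + (6)×(9/19) + (14)×(9/19)
= 177/19

E[X] = 177/19


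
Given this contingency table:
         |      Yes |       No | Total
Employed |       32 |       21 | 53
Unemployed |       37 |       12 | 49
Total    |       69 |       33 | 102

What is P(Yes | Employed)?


P(Yes | Employed) = 32/(32+21) = 32/53

P(Yes|Employed) = 32/53 ≈ 60.38%


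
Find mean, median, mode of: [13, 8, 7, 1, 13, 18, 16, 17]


Sorted: [1, 7, 8, 13, 13, 16, 17, 18]
Mean = 93/8
Median = 13
Freq: {13: 2, 8: 1, 7: 1, 1: 1, 18: 1, 16: 1, 17: 1}
Mode: [13]

Mean=93/8, Median=13, Mode=13


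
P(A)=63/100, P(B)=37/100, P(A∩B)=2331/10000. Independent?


P(A)×P(B) = 2331/10000
P(A∩B) = 2331/10000
Equal ✓ → Independent

Yes, independent


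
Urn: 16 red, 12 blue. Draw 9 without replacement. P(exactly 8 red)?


Hypergeometric: C(16,8)×C(12,1)/C(28,9)
= 12870×12/6906900 = 18/805

P(X=8) = 18/805 ≈ 2.24%


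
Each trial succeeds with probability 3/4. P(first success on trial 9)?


Geometric: P(X=9) = (1-p)^(k-1)×p = (1/4)^8×3/4 = 3/262144

P(X=9) = 3/262144 ≈ 0.00%


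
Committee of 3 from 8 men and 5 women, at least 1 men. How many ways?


Count by #men:
  1M,2W: C(8,1)×C(5,2)=80
  2M,1W: C(8,2)×C(5,1)=140
  3M,0W: C(8,3)×C(5,0)=56
Total = 276

276


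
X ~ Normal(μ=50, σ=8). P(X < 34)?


z = (34-50)/8 = -2.0
P(Z < -2.0) = 0.0228

P(X < 34) ≈ 0.0228


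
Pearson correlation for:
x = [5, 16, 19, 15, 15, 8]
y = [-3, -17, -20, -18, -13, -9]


n=6, Σx=78, Σy=-80, Σxy=-1204, Σx²=1156, Σy²=1272
r = (6×(-1204) - 78×(-80))/√((6×1156 - 78²)(6×1272 - (-80)²))
= -984/√(852×1232) = -984/√1049664 ≈ -984/1024.5311 ≈ -0.9604

r ≈ -0.9604


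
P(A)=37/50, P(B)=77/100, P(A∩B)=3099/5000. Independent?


P(A)×P(B) = 2849/5000
P(A∩B) = 3099/5000
Not equal → NOT independent

No, not independent


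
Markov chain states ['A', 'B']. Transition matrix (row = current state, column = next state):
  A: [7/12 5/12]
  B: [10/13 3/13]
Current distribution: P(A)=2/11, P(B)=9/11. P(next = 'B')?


P(next=B) = Σᵢ P(now=i)×P(i→B)
= 2/11×5/12 + 9/11×3/13
= 5/66 + 27/143 = 227/858

P = 227/858 ≈ 0.2646


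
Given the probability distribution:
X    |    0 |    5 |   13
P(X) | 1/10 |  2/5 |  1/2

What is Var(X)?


E[X] = 17/2
E[X²] = 189/2
Var(X) = E[X²] - (E[X])² = 189/2 - 289/4 = 89/4

Var(X) = 89/4 ≈ 22.2500


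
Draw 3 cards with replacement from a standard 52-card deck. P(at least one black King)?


P(not a black King) = 50/52 = 25/26
P(none in 3 draws) = (25/26)^3 = 15625/17576
P(≥1 black King) = 1 - 15625/17576 = 1951/17576

P = 1951/17576 ≈ 11.10%


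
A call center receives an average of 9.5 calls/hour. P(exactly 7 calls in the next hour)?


Poisson(λ=9.5): P(X=7) = e^(-λ)×λ^k/k!
= e^(-9.5) × 9.5^7 / 7!
≈ 7.485182989e-05 × 6983372.96094 / 5040 ≈ 0.103714

P(X=7) ≈ 0.103714 ≈ 10.37%


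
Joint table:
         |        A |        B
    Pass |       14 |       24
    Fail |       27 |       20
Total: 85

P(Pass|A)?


P(Pass|A) = 14/(14+27) = 14/41

P = 14/41 ≈ 34.15%


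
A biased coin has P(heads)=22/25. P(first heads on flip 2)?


Geometric: P(X=2) = (1-p)^(k-1)×p = (3/25)^1×22/25 = 66/625

P(X=2) = 66/625 ≈ 10.56%


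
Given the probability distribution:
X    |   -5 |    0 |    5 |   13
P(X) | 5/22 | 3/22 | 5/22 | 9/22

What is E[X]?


E[X] = Σ x·P(X=x)
= (-5)×(5/22) + (0)×(3/22) + (5)×(5/22) + (13)×(9/22)
= 117/22

E[X] = 117/22


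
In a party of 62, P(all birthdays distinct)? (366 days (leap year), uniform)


P(all different) = Π(366-i)/366 for i=0..61
= (366/366)×(365/366)×...×(305/366)
= 0.004156

P ≈ 0.0042 ≈ 0.42%


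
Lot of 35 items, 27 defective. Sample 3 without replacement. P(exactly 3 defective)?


Hypergeometric: C(27,3)×C(8,0)/C(35,3)
= 2925×1/6545 = 585/1309

P(X=3) = 585/1309 ≈ 44.69%


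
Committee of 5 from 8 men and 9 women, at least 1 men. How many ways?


Count by #men:
  1M,4W: C(8,1)×C(9,4)=1008
  2M,3W: C(8,2)×C(9,3)=2352
  3M,2W: C(8,3)×C(9,2)=2016
  4M,1W: C(8,4)×C(9,1)=630
  5M,0W: C(8,5)×C(9,0)=56
Total = 6062

6062


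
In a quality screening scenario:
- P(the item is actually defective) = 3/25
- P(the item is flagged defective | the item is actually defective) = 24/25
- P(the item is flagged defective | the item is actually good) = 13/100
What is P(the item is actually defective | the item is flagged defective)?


Using Bayes' theorem:
P(A|B) = P(B|A)·P(A) / P(B)

P(the item is flagged defective) = 24/25 × 3/25 + 13/100 × 22/25
= 72/625 + 143/1250 = 287/1250

P(the item is actually defective|the item is flagged defective) = (72/625) / (287/1250) = 144/287

P(the item is actually defective|the item is flagged defective) = 144/287 ≈ 50.17%


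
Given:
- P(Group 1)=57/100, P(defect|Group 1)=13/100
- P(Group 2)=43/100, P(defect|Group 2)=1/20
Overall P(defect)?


P(B) = Σ P(B|Aᵢ)×P(Aᵢ)
  13/100×57/100 = 741/10000
  1/20×43/100 = 43/2000
Sum = 239/2500

P(defect) = 239/2500 ≈ 9.56%


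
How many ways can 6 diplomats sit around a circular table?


Circular arrangements of 6 distinct objects: fix one position to break rotational symmetry.
(n-1)! = 5! = 120

120


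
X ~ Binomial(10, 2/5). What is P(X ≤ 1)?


P(X ≤ 1) = Σ P(X=i) for i=0..1
P(X=0) = 59049/9765625
P(X=1) = 78732/1953125
Sum = 452709/9765625

P(X ≤ 1) = 452709/9765625 ≈ 4.64%


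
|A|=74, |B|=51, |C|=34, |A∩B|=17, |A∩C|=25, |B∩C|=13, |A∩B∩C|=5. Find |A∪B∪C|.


|A∪B∪C| = 74+51+34-17-25-13+5 = 109

|A∪B∪C| = 109


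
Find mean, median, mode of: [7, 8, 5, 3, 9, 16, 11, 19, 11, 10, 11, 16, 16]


Sorted: [3, 5, 7, 8, 9, 10, 11, 11, 11, 16, 16, 16, 19]
Mean = 142/13
Median = 11
Freq: {7: 1, 8: 1, 5: 1, 3: 1, 9: 1, 16: 3, 11: 3, 19: 1, 10: 1}
Mode: [11, 16]

Mean=142/13, Median=11, Mode=[11, 16]


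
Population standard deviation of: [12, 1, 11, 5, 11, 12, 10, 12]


Mean = 74/8 = 37/4
  (12-37/4)²=121/16
  (1-37/4)²=1089/16
  (11-37/4)²=49/16
  (5-37/4)²=289/16
  (11-37/4)²=49/16
  (12-37/4)²=121/16
  (10-37/4)²=9/16
  (12-37/4)²=121/16
Σ(x-μ)² = 231/2
σ² = (231/2)/8 = 231/16

σ = √(231/16) ≈ 3.7997


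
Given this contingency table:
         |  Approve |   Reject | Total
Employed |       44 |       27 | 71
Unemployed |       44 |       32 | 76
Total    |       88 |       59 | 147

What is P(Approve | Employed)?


P(Approve | Employed) = 44/(44+27) = 44/71

P(Approve|Employed) = 44/71 ≈ 61.97%


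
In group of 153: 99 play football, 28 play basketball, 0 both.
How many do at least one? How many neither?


|A∪B| = 99+28-0 = 127
Neither = 153-127 = 26

At least one: 127; Neither: 26


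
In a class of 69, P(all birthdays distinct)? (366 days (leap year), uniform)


P(all different) = Π(366-i)/366 for i=0..68
= (366/366)×(365/366)×...×(298/366)
= 0.001057

P ≈ 0.0011 ≈ 0.11%


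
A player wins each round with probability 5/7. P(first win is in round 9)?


Geometric: P(X=9) = (1-p)^(k-1)×p = (2/7)^8×5/7 = 1280/40353607

P(X=9) = 1280/40353607 ≈ 0.00%


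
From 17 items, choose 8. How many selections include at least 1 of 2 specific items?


Complement: C(17,8) - C(15,8) = 24310 - 6435 = 17875

17875


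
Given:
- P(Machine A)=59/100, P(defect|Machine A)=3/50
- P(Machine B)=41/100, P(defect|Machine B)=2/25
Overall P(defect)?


P(B) = Σ P(B|Aᵢ)×P(Aᵢ)
  3/50×59/100 = 177/5000
  2/25×41/100 = 41/1250
Sum = 341/5000

P(defect) = 341/5000 ≈ 6.82%


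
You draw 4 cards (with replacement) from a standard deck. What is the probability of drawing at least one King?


P(not a King) = 48/52 = 12/13
P(none in 4 draws) = (12/13)^4 = 20736/28561
P(≥1 King) = 1 - 20736/28561 = 7825/28561

P = 7825/28561 ≈ 27.40%


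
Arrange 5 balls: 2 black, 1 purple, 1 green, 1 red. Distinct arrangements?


5!/(2!×1!×1!×1!) = 60

60


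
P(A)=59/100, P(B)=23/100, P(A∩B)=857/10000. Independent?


P(A)×P(B) = 1357/10000
P(A∩B) = 857/10000
Not equal → NOT independent

No, not independent


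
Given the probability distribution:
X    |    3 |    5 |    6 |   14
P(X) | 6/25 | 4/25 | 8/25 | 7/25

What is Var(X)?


E[X] = 184/25
E[X²] = 1814/25
Var(X) = E[X²] - (E[X])² = 1814/25 - 33856/625 = 11494/625

Var(X) = 11494/625 ≈ 18.3904


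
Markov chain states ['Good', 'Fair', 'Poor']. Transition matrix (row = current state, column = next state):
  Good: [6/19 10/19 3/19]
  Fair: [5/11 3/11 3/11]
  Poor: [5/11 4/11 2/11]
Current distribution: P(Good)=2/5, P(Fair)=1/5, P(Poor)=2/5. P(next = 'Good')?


P(next=Good) = Σᵢ P(now=i)×P(i→Good)
= 2/5×6/19 + 1/5×5/11 + 2/5×5/11
= 12/95 + 1/11 + 2/11 = 417/1045

P = 417/1045 ≈ 0.3990


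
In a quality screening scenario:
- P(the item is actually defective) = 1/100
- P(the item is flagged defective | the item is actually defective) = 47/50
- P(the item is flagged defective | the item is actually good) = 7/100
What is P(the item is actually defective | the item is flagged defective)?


Using Bayes' theorem:
P(A|B) = P(B|A)·P(A) / P(B)

P(the item is flagged defective) = 47/50 × 1/100 + 7/100 × 99/100
= 47/5000 + 693/10000 = 787/10000

P(the item is actually defective|the item is flagged defective) = (47/5000) / (787/10000) = 94/787

P(the item is actually defective|the item is flagged defective) = 94/787 ≈ 11.94%


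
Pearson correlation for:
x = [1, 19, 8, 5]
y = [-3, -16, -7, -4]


n=4, Σx=33, Σy=-30, Σxy=-383, Σx²=451, Σy²=330
r = (4×(-383) - 33×(-30))/√((4×451 - 33²)(4×330 - (-30)²))
= -542/√(715×420) = -542/√300300 ≈ -542/547.9964 ≈ -0.9891

r ≈ -0.9891


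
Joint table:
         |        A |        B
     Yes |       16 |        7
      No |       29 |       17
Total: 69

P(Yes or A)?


P(Yes∨A) = P(Yes) + P(A) - P(Yes∧A)
= (23 + 45 - 16)/69 = 52/69

P = 52/69 ≈ 75.36%


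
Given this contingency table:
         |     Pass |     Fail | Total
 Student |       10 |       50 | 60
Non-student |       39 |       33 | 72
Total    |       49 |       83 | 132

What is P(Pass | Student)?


P(Pass | Student) = 10/(10+50) = 10/60 = 1/6

P(Pass|Student) = 1/6 ≈ 16.67%


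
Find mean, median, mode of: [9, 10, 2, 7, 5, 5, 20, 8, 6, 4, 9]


Sorted: [2, 4, 5, 5, 6, 7, 8, 9, 9, 10, 20]
Mean = 85/11
Median = 7
Freq: {9: 2, 10: 1, 2: 1, 7: 1, 5: 2, 20: 1, 8: 1, 6: 1, 4: 1}
Mode: [5, 9]

Mean=85/11, Median=7, Mode=[5, 9]


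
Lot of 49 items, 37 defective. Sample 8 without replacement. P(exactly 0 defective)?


Hypergeometric: C(37,0)×C(12,8)/C(49,8)
= 1×495/450978066 = 5/4555334

P(X=0) = 5/4555334 ≈ 0.00%


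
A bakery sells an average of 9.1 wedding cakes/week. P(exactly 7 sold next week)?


Poisson(λ=9.1): P(X=7) = e^(-λ)×λ^k/k!
= e^(-9.1) × 9.1^7 / 7!
≈ 0.0001116658085 × 5167610.19357 / 5040 ≈ 0.114493

P(X=7) ≈ 0.114493 ≈ 11.45%


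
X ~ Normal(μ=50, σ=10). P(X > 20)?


z = (20-50)/10 = -3.0
P(X > 20) = 1 - P(Z ≤ -3.0) = 1 - 0.0013 = 0.9987

P(X > 20) ≈ 0.9987


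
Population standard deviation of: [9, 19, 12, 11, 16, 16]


Mean = 83/6
  (9-83/6)²=841/36
  (19-83/6)²=961/36
  (12-83/6)²=121/36
  (11-83/6)²=289/36
  (16-83/6)²=169/36
  (16-83/6)²=169/36
Σ(x-μ)² = 425/6
σ² = (425/6)/6 = 425/36

σ = √(425/36) ≈ 3.4359


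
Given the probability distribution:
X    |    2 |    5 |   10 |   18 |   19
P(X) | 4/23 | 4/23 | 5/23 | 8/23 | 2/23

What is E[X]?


E[X] = Σ x·P(X=x)
= (2)×(4/23) + (5)×(4/23) + (10)×(5/23) + (18)×(8/23) + (19)×(2/23)
= 260/23

E[X] = 260/23


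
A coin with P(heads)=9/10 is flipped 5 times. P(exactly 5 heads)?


Binomial: P(X=5) = C(5,5)×p^5×(1-p)^0
= 1 × 59049/100000 × 1 = 59049/100000

P(X=5) = 59049/100000 ≈ 59.05%


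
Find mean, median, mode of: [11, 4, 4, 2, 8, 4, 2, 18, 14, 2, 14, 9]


Sorted: [2, 2, 2, 4, 4, 4, 8, 9, 11, 14, 14, 18]
Mean = 92/12 = 23/3
Median = 6
Freq: {11: 1, 4: 3, 2: 3, 8: 1, 18: 1, 14: 2, 9: 1}
Mode: [2, 4]

Mean=23/3, Median=6, Mode=[2, 4]


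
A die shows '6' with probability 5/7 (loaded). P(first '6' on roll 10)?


Geometric: P(X=10) = (1-p)^(k-1)×p = (2/7)^9×5/7 = 2560/282475249

P(X=10) = 2560/282475249 ≈ 0.00%


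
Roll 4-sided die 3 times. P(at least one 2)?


P(no 2)^3 = (3/4)^3 = 27/64
P(≥1) = 1 - 27/64 = 37/64

P = 37/64 ≈ 57.81%


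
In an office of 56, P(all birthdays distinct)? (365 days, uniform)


P(all different) = Π(365-i)/365 for i=0..55
= (365/365)×(364/365)×...×(310/365)
= 0.011668

P ≈ 0.0117 ≈ 1.17%


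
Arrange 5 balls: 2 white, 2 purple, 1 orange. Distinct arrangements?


5!/(2!×2!×1!) = 30

30


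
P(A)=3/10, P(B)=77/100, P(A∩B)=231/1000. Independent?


P(A)×P(B) = 231/1000
P(A∩B) = 231/1000
Equal ✓ → Independent

Yes, independent


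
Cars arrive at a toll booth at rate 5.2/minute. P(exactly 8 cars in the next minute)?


Poisson(λ=5.2): P(X=8) = e^(-λ)×λ^k/k!
= e^(-5.2) × 5.2^8 / 8!
≈ 0.005516564421 × 534597.285315 / 40320 ≈ 0.073143

P(X=8) ≈ 0.073143 ≈ 7.31%


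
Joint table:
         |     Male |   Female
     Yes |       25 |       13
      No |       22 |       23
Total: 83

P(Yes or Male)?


P(Yes∨Male) = P(Yes) + P(Male) - P(Yes∧Male)
= (38 + 47 - 25)/83 = 60/83

P = 60/83 ≈ 72.29%


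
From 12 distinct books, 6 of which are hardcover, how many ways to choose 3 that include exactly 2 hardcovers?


Choose 2 of the 6 hardcovers and 1 of the other 6 books:
C(6,2)×C(6,1) = 15×6 = 90

90


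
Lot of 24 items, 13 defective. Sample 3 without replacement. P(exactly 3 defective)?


Hypergeometric: C(13,3)×C(11,0)/C(24,3)
= 286×1/2024 = 13/92

P(X=3) = 13/92 ≈ 14.13%


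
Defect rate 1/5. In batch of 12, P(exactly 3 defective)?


Binomial: P(X=3) = C(12,3)×p^3×(1-p)^9
= 220 × 1/125 × 262144/1953125 = 11534336/48828125

P(X=3) = 11534336/48828125 ≈ 23.62%


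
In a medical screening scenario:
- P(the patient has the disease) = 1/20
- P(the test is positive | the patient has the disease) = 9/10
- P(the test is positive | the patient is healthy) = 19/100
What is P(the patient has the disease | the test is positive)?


Using Bayes' theorem:
P(A|B) = P(B|A)·P(A) / P(B)

P(the test is positive) = 9/10 × 1/20 + 19/100 × 19/20
= 9/200 + 361/2000 = 451/2000

P(the patient has the disease|the test is positive) = (9/200) / (451/2000) = 90/451

P(the patient has the disease|the test is positive) = 90/451 ≈ 19.96%


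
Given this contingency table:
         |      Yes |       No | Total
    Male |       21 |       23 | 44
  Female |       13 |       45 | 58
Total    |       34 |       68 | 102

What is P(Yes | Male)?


P(Yes | Male) = 21/(21+23) = 21/44

P(Yes|Male) = 21/44 ≈ 47.73%


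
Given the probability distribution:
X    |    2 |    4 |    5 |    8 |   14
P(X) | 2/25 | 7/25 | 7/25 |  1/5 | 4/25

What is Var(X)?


E[X] = 163/25
E[X²] = 1399/25
Var(X) = E[X²] - (E[X])² = 1399/25 - 26569/625 = 8406/625

Var(X) = 8406/625 ≈ 13.4496


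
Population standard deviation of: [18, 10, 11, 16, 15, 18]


Mean = 88/6 = 44/3
  (18-44/3)²=100/9
  (10-44/3)²=196/9
  (11-44/3)²=121/9
  (16-44/3)²=16/9
  (15-44/3)²=1/9
  (18-44/3)²=100/9
Σ(x-μ)² = 178/3
σ² = (178/3)/6 = 89/9

σ = √(89/9) ≈ 3.1447


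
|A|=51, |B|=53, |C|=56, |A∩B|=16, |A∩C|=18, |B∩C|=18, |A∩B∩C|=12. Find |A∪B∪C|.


|A∪B∪C| = 51+53+56-16-18-18+12 = 120

|A∪B∪C| = 120


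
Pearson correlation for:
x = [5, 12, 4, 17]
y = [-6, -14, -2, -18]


n=4, Σx=38, Σy=-40, Σxy=-512, Σx²=474, Σy²=560
r = (4×(-512) - 38×(-40))/√((4×474 - 38²)(4×560 - (-40)²))
= -528/√(452×640) = -528/√289280 ≈ -528/537.8476 ≈ -0.9817

r ≈ -0.9817


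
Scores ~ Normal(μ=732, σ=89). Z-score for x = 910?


z = (x - μ)/σ = (910 - 732)/89 = 2.0

z = 2.0


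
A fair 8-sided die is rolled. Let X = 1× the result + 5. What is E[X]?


E[die] = (1+8)/2 = 9/2
E[X] = 1×9/2 + 5 = 19/2

E[X] = 19/2


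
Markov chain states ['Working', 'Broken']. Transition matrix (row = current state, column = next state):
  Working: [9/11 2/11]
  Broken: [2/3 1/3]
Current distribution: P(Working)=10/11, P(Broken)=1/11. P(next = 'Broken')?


P(next=Broken) = Σᵢ P(now=i)×P(i→Broken)
= 10/11×2/11 + 1/11×1/3
= 20/121 + 1/33 = 71/363

P = 71/363 ≈ 0.1956


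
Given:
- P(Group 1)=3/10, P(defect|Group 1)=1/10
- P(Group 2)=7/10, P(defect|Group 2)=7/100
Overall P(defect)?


P(B) = Σ P(B|Aᵢ)×P(Aᵢ)
  1/10×3/10 = 3/100
  7/100×7/10 = 49/1000
Sum = 79/1000

P(defect) = 79/1000 ≈ 7.90%


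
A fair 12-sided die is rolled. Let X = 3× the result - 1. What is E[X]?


E[die] = (1+12)/2 = 13/2
E[X] = 3×13/2 - 1 = 37/2

E[X] = 37/2


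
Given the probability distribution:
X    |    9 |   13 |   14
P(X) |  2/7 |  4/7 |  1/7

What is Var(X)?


E[X] = 12
E[X²] = 1034/7
Var(X) = E[X²] - (E[X])² = 1034/7 - 144 = 26/7

Var(X) = 26/7 ≈ 3.7143


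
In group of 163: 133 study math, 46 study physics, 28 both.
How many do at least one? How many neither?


|A∪B| = 133+46-28 = 151
Neither = 163-151 = 12

At least one: 151; Neither: 12


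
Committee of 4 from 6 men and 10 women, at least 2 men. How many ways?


Count by #men:
  2M,2W: C(6,2)×C(10,2)=675
  3M,1W: C(6,3)×C(10,1)=200
  4M,0W: C(6,4)×C(10,0)=15
Total = 890

890


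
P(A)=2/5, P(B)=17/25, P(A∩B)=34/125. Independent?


P(A)×P(B) = 34/125
P(A∩B) = 34/125
Equal ✓ → Independent

Yes, independent


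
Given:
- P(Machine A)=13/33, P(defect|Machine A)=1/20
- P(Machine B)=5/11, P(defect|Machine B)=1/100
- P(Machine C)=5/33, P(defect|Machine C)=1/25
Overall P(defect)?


P(B) = Σ P(B|Aᵢ)×P(Aᵢ)
  1/20×13/33 = 13/660
  1/100×5/11 = 1/220
  1/25×5/33 = 1/165
Sum = 1/33

P(defect) = 1/33 ≈ 3.03%


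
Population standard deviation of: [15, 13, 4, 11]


Mean = 43/4
  (15-43/4)²=289/16
  (13-43/4)²=81/16
  (4-43/4)²=729/16
  (11-43/4)²=1/16
Σ(x-μ)² = 275/4
σ² = (275/4)/4 = 275/16

σ = √(275/16) ≈ 4.1458


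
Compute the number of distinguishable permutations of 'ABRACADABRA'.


Letters: 11, freq: {'A': 5, 'B': 2, 'R': 2, 'C': 1, 'D': 1}
11!/(5!×2!×2!×1!×1!) = 39916800/480 = 83160

83160


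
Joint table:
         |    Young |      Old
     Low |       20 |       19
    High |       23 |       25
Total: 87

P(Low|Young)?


P(Low|Young) = 20/(20+23) = 20/43

P = 20/43 ≈ 46.51%


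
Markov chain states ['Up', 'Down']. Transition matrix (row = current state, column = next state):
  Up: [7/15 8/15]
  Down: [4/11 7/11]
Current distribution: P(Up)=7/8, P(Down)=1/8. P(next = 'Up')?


P(next=Up) = Σᵢ P(now=i)×P(i→Up)
= 7/8×7/15 + 1/8×4/11
= 49/120 + 1/22 = 599/1320

P = 599/1320 ≈ 0.4538


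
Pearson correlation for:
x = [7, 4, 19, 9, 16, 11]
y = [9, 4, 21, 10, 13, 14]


n=6, Σx=66, Σy=71, Σxy=930, Σx²=884, Σy²=1003
r = (6×930 - 66×71)/√((6×884 - 66²)(6×1003 - 71²))
= 894/√(948×977) = 894/√926196 ≈ 894/962.3908 ≈ 0.9289

r ≈ 0.9289


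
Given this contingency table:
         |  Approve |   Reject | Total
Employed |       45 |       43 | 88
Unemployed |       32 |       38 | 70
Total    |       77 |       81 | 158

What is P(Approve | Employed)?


P(Approve | Employed) = 45/(45+43) = 45/88

P(Approve|Employed) = 45/88 ≈ 51.14%


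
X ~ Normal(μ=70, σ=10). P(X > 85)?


z = (85-70)/10 = 1.5
P(X > 85) = 1 - P(Z ≤ 1.5) = 1 - 0.9332 = 0.0668

P(X > 85) ≈ 0.0668


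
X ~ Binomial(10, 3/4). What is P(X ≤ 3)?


P(X ≤ 3) = Σ P(X=i) for i=0..3
P(X=0) = 1/1048576
P(X=1) = 15/524288
P(X=2) = 405/1048576
P(X=3) = 405/131072
Sum = 919/262144

P(X ≤ 3) = 919/262144 ≈ 0.35%


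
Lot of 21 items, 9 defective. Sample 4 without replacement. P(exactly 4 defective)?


Hypergeometric: C(9,4)×C(12,0)/C(21,4)
= 126×1/5985 = 2/95

P(X=4) = 2/95 ≈ 2.11%


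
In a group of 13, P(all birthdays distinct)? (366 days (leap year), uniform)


P(all different) = Π(366-i)/366 for i=0..12
= (366/366)×(365/366)×...×(354/366)
= 0.806071

P ≈ 0.8061 ≈ 80.61%


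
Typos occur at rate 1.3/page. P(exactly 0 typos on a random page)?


Poisson(λ=1.3): P(X=0) = e^(-λ)×λ^k/k!
= e^(-1.3) × 1.3^0 / 0!
≈ 0.272531793 × 1 / 1 ≈ 0.272532

P(X=0) ≈ 0.272532 ≈ 27.25%


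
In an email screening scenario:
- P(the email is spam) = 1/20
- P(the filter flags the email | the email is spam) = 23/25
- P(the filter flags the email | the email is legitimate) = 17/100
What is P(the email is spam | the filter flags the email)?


Using Bayes' theorem:
P(A|B) = P(B|A)·P(A) / P(B)

P(the filter flags the email) = 23/25 × 1/20 + 17/100 × 19/20
= 23/500 + 323/2000 = 83/400

P(the email is spam|the filter flags the email) = (23/500) / (83/400) = 92/415

P(the email is spam|the filter flags the email) = 92/415 ≈ 22.17%


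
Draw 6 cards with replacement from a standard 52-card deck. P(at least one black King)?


P(not a black King) = 50/52 = 25/26
P(none in 6 draws) = (25/26)^6 = 244140625/308915776
P(≥1 black King) = 1 - 244140625/308915776 = 64775151/308915776

P = 64775151/308915776 ≈ 20.97%


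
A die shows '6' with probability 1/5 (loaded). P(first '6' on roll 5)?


Geometric: P(X=5) = (1-p)^(k-1)×p = (4/5)^4×1/5 = 256/3125

P(X=5) = 256/3125 ≈ 8.19%


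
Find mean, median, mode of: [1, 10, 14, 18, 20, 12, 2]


Sorted: [1, 2, 10, 12, 14, 18, 20]
Mean = 77/7 = 11
Median = 12
Freq: {1: 1, 10: 1, 14: 1, 18: 1, 20: 1, 12: 1, 2: 1}
Mode: No mode

Mean=11, Median=12, Mode=No mode


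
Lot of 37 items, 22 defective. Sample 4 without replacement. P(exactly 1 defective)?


Hypergeometric: C(22,1)×C(15,3)/C(37,4)
= 22×455/66045 = 286/1887

P(X=1) = 286/1887 ≈ 15.16%


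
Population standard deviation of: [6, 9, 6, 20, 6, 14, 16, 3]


Mean = 80/8 = 10
  (6-10)²=16
  (9-10)²=1
  (6-10)²=16
  (20-10)²=100
  (6-10)²=16
  (14-10)²=16
  (16-10)²=36
  (3-10)²=49
Σ(x-μ)² = 250
σ² = 250/8 = 125/4

σ = √(125/4) ≈ 5.5902


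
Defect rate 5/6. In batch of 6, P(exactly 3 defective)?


Binomial: P(X=3) = C(6,3)×p^3×(1-p)^3
= 20 × 125/216 × 1/216 = 625/11664

P(X=3) = 625/11664 ≈ 5.36%


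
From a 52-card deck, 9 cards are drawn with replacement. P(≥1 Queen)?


P(not a Queen) = 48/52 = 12/13
P(none in 9 draws) = (12/13)^9 = 5159780352/10604499373
P(≥1 Queen) = 1 - 5159780352/10604499373 = 5444719021/10604499373

P = 5444719021/10604499373 ≈ 51.34%


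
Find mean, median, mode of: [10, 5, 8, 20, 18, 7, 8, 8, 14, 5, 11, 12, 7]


Sorted: [5, 5, 7, 7, 8, 8, 8, 10, 11, 12, 14, 18, 20]
Mean = 133/13
Median = 8
Freq: {10: 1, 5: 2, 8: 3, 20: 1, 18: 1, 7: 2, 14: 1, 11: 1, 12: 1}
Mode: [8]

Mean=133/13, Median=8, Mode=8


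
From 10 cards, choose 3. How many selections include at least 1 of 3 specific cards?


Complement: C(10,3) - C(7,3) = 120 - 35 = 85

85


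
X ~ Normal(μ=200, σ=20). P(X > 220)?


z = (220-200)/20 = 1.0
P(X > 220) = 1 - P(Z ≤ 1.0) = 1 - 0.8413 = 0.1587

P(X > 220) ≈ 0.1587


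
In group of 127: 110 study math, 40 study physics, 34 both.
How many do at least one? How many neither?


|A∪B| = 110+40-34 = 116
Neither = 127-116 = 11

At least one: 116; Neither: 11


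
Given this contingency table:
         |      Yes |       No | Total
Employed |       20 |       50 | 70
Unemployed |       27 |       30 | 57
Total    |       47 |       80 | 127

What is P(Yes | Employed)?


P(Yes | Employed) = 20/(20+50) = 20/70 = 2/7

P(Yes|Employed) = 2/7 ≈ 28.57%
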